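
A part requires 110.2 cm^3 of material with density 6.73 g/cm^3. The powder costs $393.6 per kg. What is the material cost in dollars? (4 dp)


Mass = 110.2*6.73/1000 = 0.741646 kg
Cost = 0.741646 * 393.6 = 291.9119 $


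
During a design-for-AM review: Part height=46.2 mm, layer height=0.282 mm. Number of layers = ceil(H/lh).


Layers = ceil(46.2/0.282) = 164


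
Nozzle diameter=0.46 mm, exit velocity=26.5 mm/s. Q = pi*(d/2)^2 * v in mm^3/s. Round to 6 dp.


A = pi*(0.46/2)^2 = 0.16619025 mm^2
Q = 0.16619025 * 26.5 = 4.404042 mm^3/s


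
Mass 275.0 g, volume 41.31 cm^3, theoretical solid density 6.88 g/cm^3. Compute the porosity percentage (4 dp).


rho_part = 275.0 / 41.31 = 6.65698378 g/cm^3
Porosity = (1 - 6.65698378/6.88)*100 = 3.2415 %


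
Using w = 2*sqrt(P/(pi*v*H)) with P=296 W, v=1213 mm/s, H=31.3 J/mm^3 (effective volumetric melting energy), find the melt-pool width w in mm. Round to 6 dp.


w = 2*sqrt(296/(pi*1213*31.3)) = 0.099632 mm


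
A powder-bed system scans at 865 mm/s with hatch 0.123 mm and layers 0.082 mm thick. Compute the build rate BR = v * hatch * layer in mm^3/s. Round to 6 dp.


Rate = 865 * 0.123 * 0.082 = 8.72439 mm^3/s


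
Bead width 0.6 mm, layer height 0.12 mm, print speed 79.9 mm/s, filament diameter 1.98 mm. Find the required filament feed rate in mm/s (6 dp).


Q = 0.6 * 0.12 * 79.9 = 5.7528 mm^3/s
A_fil = pi*(1.98/2)^2 = 3.07907496 mm^2
v_feed = 5.7528 / 3.07907496 = 1.868353 mm/s


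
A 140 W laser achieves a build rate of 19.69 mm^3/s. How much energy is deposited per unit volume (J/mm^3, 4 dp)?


SE = 140 / 19.69 = 7.1102 J/mm^3


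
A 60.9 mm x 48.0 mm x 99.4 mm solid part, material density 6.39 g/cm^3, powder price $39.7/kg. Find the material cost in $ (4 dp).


V = 60.9 * 48.0 * 99.4 = 290566.08 mm^3 = 290.56608 cm^3
Mass = 290.56608 * 6.39 / 1000 = 1.85671725 kg
Cost = 1.85671725 * 39.7 = 73.7117 $


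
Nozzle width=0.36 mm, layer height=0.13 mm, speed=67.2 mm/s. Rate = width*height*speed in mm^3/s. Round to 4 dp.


Rate = 0.36 * 0.13 * 67.2 = 3.145 mm^3/s


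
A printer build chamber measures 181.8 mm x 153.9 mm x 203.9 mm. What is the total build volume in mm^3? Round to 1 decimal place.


V = 181.8 * 153.9 * 203.9 = 5704922.2 mm^3


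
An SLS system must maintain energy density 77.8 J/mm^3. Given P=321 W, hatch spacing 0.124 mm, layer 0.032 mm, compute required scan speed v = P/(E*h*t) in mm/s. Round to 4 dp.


v = 321 / (77.8*0.124*0.032) = 1039.8095 mm/s


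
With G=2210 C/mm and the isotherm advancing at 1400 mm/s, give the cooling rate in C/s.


CR = 2210 * 1400 = 3094000 C/s


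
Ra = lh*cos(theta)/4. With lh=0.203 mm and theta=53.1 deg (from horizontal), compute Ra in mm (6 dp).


Ra = 0.203 * cos(53.1) / 4 = 0.030471 mm


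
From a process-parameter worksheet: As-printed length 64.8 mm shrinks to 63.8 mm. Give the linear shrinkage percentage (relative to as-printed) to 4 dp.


Shrinkage = ((64.8-63.8)/64.8)*100 = 1.5432 %


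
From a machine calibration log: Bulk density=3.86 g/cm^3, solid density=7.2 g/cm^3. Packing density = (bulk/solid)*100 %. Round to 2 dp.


Packing = (3.86/7.2)*100 = 53.61 %


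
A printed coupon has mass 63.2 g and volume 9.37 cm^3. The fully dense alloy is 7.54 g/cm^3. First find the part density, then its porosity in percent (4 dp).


rho_part = 63.2 / 9.37 = 6.74493063 g/cm^3
Porosity = (1 - 6.74493063/7.54)*100 = 10.5447 %


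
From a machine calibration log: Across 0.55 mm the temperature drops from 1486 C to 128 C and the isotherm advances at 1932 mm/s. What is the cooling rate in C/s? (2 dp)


G = (1486-128)/0.55 = 2469.09090909 C/mm
CR = 2469.09090909 * 1932 = 4770283.64 C/s


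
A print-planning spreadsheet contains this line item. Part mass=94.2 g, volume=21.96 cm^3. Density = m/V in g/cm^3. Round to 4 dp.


rho = 94.2 / 21.96 = 4.2896 g/cm^3


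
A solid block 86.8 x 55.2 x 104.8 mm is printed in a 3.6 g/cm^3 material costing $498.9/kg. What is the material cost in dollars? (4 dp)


V = 86.8 * 55.2 * 104.8 = 502134.528 mm^3 = 502.134528 cm^3
Mass = 502.134528 * 3.6 / 1000 = 1.8076843 kg
Cost = 1.8076843 * 498.9 = 901.8537 $


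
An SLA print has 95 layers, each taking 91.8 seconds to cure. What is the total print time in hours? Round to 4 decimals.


t = 95 * 91.8 / 3600 = 2.4225 hrs


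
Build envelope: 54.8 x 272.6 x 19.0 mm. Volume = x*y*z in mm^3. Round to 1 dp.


V = 54.8 * 272.6 * 19.0 = 283831.1 mm^3


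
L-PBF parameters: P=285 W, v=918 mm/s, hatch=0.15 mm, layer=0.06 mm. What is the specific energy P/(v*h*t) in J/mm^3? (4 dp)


Build rate = 918 * 0.15 * 0.06 = 8.262 mm^3/s
SE = 285 / 8.262 = 34.4953 J/mm^3


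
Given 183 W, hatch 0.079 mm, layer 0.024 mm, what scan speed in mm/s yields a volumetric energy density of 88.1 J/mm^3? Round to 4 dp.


v = 183 / (88.1*0.079*0.024) = 1095.5617 mm/s


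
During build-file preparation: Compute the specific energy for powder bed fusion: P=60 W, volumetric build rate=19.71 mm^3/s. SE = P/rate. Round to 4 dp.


SE = 60 / 19.71 = 3.0441 J/mm^3


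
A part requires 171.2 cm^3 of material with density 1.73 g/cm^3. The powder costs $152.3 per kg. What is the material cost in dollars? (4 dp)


Mass = 171.2*1.73/1000 = 0.296176 kg
Cost = 0.296176 * 152.3 = 45.1076 $


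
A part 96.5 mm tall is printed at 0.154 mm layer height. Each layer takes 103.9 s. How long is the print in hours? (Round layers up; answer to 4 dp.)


Layers = ceil(96.5/0.154) = 627
t = 627 * 103.9 / 3600 = 18.0959 hrs


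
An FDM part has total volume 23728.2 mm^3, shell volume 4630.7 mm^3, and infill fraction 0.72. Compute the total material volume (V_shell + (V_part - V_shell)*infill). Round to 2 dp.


V_infill = (23728.2 - 4630.7) * 0.72 = 13750.2
V_total = 4630.7 + 13750.2 = 18380.9 mm^3


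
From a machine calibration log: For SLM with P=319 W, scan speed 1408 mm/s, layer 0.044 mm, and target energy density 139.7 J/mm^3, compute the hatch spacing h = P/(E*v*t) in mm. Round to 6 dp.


h = 319 / (139.7*1408*0.044) = 0.036859 mm


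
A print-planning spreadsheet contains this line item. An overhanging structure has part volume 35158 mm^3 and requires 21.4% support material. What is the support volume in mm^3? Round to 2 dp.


V_support = 35158 * 0.214 = 7523.81 mm^3


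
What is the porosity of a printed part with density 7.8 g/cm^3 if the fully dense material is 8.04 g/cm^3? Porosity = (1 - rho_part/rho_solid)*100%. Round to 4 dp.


Porosity = (1-7.8/8.04)*100 = 2.9851 %


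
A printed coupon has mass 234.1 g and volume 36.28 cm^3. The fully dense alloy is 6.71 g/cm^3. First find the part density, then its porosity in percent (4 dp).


rho_part = 234.1 / 36.28 = 6.45259096 g/cm^3
Porosity = (1 - 6.45259096/6.71)*100 = 3.8362 %


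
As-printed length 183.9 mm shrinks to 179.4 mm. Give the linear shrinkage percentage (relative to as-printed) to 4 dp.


Shrinkage = ((183.9-179.4)/183.9)*100 = 2.447 %


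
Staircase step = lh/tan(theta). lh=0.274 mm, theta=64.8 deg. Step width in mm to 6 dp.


step = 0.274 / tan(64.8) = 0.128935 mm


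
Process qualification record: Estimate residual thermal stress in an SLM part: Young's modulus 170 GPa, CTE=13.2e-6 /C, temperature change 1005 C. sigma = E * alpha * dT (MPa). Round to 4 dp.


sigma = 170*1000 * 13.2e-6 * 1005 = 2255.22 MPa


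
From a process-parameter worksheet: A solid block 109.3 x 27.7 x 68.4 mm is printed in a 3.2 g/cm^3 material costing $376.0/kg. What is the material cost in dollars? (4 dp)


V = 109.3 * 27.7 * 68.4 = 207088.524 mm^3 = 207.088524 cm^3
Mass = 207.088524 * 3.2 / 1000 = 0.66268328 kg
Cost = 0.66268328 * 376.0 = 249.1689 $


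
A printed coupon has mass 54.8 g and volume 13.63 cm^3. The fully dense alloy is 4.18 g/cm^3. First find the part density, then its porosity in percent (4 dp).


rho_part = 54.8 / 13.63 = 4.02054292 g/cm^3
Porosity = (1 - 4.02054292/4.18)*100 = 3.8148 %


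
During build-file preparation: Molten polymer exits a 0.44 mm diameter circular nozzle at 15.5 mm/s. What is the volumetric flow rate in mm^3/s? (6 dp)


A = pi*(0.44/2)^2 = 0.15205308 mm^2
Q = 0.15205308 * 15.5 = 2.356823 mm^3/s


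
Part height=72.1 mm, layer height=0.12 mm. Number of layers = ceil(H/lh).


Layers = ceil(72.1/0.12) = 601


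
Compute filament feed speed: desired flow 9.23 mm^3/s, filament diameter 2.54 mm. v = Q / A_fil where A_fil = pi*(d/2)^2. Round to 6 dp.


A = pi*(2.54/2)^2 = 5.067075
v = 9.23 / 5.067075 = 1.821564 mm/s


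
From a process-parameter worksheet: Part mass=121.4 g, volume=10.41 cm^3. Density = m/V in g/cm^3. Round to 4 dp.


rho = 121.4 / 10.41 = 11.6619 g/cm^3


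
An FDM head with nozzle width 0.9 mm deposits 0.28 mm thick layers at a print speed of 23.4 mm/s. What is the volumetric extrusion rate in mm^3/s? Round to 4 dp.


Rate = 0.9 * 0.28 * 23.4 = 5.8968 mm^3/s


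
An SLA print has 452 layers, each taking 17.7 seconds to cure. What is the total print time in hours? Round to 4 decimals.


t = 452 * 17.7 / 3600 = 2.2223 hrs


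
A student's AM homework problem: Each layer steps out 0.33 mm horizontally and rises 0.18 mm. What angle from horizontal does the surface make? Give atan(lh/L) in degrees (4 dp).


angle = atan(0.18/0.33) = 28.6105 degrees


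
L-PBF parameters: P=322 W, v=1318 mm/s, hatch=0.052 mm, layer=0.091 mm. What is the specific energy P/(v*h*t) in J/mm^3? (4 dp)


Build rate = 1318 * 0.052 * 0.091 = 6.236776 mm^3/s
SE = 322 / 6.236776 = 51.6292 J/mm^3


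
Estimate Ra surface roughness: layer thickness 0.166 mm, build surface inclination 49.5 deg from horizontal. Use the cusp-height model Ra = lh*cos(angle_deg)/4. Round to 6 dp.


Ra = 0.166 * cos(49.5) / 4 = 0.026952 mm


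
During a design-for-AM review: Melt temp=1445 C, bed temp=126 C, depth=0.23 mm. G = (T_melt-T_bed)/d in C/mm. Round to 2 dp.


G = (1445-126)/0.23 = 5734.78 C/mm


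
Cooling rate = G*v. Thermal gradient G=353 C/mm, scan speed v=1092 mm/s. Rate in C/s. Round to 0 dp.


CR = 353 * 1092 = 385476 C/s


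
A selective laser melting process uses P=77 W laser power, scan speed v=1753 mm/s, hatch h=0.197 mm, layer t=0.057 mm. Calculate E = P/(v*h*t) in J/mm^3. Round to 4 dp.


E = 77 / (1753*0.197*0.057) = 3.9117 J/mm^3


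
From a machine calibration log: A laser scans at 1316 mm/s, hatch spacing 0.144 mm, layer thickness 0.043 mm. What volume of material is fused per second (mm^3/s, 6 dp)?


Rate = 1316 * 0.144 * 0.043 = 8.148672 mm^3/s


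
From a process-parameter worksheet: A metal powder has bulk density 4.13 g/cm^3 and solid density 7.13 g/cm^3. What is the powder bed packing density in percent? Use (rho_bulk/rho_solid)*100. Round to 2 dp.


Packing = (4.13/7.13)*100 = 57.92 %


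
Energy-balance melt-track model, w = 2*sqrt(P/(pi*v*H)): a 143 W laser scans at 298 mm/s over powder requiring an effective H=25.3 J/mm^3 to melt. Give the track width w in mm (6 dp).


w = 2*sqrt(143/(pi*298*25.3)) = 0.155401 mm


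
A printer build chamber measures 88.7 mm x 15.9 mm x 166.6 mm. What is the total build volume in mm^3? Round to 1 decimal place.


V = 88.7 * 15.9 * 166.6 = 234961.0 mm^3


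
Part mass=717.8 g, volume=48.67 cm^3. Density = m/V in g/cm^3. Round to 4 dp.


rho = 717.8 / 48.67 = 14.7483 g/cm^3


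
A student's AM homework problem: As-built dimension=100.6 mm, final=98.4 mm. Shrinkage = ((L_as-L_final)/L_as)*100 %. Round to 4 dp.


Shrinkage = ((100.6-98.4)/100.6)*100 = 2.1869 %


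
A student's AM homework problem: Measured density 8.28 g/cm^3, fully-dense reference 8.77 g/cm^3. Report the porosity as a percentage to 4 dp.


Porosity = (1-8.28/8.77)*100 = 5.5872 %


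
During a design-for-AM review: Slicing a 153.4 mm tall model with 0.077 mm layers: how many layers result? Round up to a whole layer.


Layers = ceil(153.4/0.077) = 1993


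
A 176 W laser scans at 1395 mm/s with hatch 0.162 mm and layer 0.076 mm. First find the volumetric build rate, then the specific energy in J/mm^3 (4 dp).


Build rate = 1395 * 0.162 * 0.076 = 17.17524 mm^3/s
SE = 176 / 17.17524 = 10.2473 J/mm^3


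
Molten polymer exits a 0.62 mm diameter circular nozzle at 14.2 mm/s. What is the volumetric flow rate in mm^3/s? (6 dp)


A = pi*(0.62/2)^2 = 0.30190705 mm^2
Q = 0.30190705 * 14.2 = 4.28708 mm^3/s


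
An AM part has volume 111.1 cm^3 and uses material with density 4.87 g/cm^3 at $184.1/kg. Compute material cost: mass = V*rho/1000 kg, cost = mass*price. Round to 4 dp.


Mass = 111.1*4.87/1000 = 0.541057 kg
Cost = 0.541057 * 184.1 = 99.6086 $


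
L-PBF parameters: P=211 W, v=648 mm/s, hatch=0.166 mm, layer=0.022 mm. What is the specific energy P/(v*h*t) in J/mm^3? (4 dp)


Build rate = 648 * 0.166 * 0.022 = 2.366496 mm^3/s
SE = 211 / 2.366496 = 89.1614 J/mm^3


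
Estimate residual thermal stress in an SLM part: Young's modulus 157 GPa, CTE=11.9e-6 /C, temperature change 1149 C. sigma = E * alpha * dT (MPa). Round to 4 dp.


sigma = 157*1000 * 11.9e-6 * 1149 = 2146.6767 MPa


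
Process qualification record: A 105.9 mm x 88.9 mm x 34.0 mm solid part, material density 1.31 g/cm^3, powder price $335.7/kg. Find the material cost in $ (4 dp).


V = 105.9 * 88.9 * 34.0 = 320093.34 mm^3 = 320.09334 cm^3
Mass = 320.09334 * 1.31 / 1000 = 0.41932228 kg
Cost = 0.41932228 * 335.7 = 140.7665 $


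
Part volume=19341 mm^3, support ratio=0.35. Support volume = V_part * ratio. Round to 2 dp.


V_support = 19341 * 0.35 = 6769.35 mm^3


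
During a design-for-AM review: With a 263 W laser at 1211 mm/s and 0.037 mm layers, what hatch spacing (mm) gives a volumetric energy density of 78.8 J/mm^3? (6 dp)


h = 263 / (78.8*1211*0.037) = 0.074488 mm


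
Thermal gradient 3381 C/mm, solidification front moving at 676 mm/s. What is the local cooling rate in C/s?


CR = 3381 * 676 = 2285556 C/s


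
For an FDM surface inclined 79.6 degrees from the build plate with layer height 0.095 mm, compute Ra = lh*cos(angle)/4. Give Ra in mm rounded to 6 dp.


Ra = 0.095 * cos(79.6) / 4 = 0.004287 mm


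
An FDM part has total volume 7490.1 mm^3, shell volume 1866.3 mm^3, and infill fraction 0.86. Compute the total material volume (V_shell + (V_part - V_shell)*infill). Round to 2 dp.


V_infill = (7490.1 - 1866.3) * 0.86 = 4836.47
V_total = 1866.3 + 4836.47 = 6702.77 mm^3


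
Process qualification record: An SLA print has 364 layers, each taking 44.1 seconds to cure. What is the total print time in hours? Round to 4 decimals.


t = 364 * 44.1 / 3600 = 4.459 hrs


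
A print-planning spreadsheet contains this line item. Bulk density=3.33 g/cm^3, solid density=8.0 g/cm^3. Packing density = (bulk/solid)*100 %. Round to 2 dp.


Packing = (3.33/8.0)*100 = 41.63 %


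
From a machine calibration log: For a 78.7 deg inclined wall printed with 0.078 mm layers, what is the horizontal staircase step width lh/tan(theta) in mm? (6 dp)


step = 0.078 / tan(78.7) = 0.015586 mm


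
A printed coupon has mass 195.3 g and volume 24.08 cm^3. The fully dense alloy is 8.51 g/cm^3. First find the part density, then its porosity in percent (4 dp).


rho_part = 195.3 / 24.08 = 8.11046512 g/cm^3
Porosity = (1 - 8.11046512/8.51)*100 = 4.6949 %


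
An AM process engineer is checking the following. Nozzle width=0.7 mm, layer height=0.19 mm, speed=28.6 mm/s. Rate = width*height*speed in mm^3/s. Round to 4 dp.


Rate = 0.7 * 0.19 * 28.6 = 3.8038 mm^3/s


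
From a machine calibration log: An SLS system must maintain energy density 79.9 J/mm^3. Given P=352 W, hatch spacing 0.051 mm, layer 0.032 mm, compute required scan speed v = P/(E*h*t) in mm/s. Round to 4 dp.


v = 352 / (79.9*0.051*0.032) = 2699.4527 mm/s


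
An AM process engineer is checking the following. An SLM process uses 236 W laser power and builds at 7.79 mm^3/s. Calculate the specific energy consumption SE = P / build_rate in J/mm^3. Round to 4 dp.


SE = 236 / 7.79 = 30.2953 J/mm^3


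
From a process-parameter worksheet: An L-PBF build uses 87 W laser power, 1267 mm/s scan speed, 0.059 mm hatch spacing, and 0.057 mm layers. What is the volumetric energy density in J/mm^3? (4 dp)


E = 87 / (1267*0.059*0.057) = 20.4181 J/mm^3


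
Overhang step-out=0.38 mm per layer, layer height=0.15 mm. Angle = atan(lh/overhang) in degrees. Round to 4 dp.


angle = atan(0.15/0.38) = 21.541 degrees


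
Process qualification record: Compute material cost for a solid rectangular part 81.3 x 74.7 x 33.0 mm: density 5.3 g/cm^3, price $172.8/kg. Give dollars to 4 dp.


V = 81.3 * 74.7 * 33.0 = 200412.63 mm^3 = 200.41263 cm^3
Mass = 200.41263 * 5.3 / 1000 = 1.06218694 kg
Cost = 1.06218694 * 172.8 = 183.5459 $


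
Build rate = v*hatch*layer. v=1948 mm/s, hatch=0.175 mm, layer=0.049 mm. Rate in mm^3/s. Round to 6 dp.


Rate = 1948 * 0.175 * 0.049 = 16.7041 mm^3/s


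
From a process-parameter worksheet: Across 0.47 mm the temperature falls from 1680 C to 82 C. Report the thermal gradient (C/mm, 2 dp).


G = (1680-82)/0.47 = 3400.0 C/mm


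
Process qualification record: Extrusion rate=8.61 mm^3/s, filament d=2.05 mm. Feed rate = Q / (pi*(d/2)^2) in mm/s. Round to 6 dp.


A = pi*(2.05/2)^2 = 3.300636
v = 8.61 / 3.300636 = 2.608588 mm/s


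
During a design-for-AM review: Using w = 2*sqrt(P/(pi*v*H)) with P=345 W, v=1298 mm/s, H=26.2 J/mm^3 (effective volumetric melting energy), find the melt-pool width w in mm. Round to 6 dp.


w = 2*sqrt(345/(pi*1298*26.2)) = 0.113652 mm


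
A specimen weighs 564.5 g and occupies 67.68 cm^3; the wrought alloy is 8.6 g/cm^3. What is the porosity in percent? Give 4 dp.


rho_part = 564.5 / 67.68 = 8.34072104 g/cm^3
Porosity = (1 - 8.34072104/8.6)*100 = 3.0149 %


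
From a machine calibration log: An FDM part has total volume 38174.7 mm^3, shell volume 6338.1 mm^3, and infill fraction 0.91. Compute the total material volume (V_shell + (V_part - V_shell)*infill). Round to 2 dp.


V_infill = (38174.7 - 6338.1) * 0.91 = 28971.31
V_total = 6338.1 + 28971.31 = 35309.41 mm^3


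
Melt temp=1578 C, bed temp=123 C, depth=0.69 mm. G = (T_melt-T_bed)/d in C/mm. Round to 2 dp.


G = (1578-123)/0.69 = 2108.7 C/mm


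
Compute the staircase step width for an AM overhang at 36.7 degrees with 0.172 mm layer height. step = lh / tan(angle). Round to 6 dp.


step = 0.172 / tan(36.7) = 0.230756 mm


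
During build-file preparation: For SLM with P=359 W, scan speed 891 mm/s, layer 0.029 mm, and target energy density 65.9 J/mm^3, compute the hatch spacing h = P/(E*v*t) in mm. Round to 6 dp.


h = 359 / (65.9*891*0.029) = 0.21083 mm


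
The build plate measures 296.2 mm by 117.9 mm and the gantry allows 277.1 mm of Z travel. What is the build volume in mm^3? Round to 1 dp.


V = 296.2 * 117.9 * 277.1 = 9676880.7 mm^3


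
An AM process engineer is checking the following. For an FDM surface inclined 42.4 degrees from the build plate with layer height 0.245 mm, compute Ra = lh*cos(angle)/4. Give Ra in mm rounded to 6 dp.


Ra = 0.245 * cos(42.4) / 4 = 0.04523 mm


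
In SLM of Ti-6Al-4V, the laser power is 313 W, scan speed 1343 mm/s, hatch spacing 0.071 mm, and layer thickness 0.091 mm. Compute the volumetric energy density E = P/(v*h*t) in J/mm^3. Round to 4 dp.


E = 313 / (1343*0.071*0.091) = 36.0719 J/mm^3


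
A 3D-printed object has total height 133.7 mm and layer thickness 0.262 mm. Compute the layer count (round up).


Layers = ceil(133.7/0.262) = 511


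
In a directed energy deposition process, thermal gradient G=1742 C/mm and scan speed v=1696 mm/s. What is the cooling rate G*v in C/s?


CR = 1742 * 1696 = 2954432 C/s


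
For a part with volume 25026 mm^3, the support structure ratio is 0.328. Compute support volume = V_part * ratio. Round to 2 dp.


V_support = 25026 * 0.328 = 8208.53 mm^3


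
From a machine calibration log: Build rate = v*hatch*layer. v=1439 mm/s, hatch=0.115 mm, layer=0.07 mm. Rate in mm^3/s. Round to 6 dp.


Rate = 1439 * 0.115 * 0.07 = 11.58395 mm^3/s


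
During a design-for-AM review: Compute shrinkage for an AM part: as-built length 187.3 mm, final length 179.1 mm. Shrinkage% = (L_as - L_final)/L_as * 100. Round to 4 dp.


Shrinkage = ((187.3-179.1)/187.3)*100 = 4.378 %


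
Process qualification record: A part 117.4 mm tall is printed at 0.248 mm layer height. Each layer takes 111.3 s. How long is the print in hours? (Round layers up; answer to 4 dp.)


Layers = ceil(117.4/0.248) = 474
t = 474 * 111.3 / 3600 = 14.6545 hrs


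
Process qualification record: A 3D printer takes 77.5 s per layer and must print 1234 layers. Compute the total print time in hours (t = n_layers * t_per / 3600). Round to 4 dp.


t = 1234 * 77.5 / 3600 = 26.5653 hrs


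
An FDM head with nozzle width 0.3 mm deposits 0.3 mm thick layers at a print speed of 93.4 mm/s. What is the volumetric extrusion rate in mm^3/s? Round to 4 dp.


Rate = 0.3 * 0.3 * 93.4 = 8.406 mm^3/s


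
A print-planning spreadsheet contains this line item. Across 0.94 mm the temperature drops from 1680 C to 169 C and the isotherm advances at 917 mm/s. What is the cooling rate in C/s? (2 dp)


G = (1680-169)/0.94 = 1607.44680851 C/mm
CR = 1607.44680851 * 917 = 1474028.72 C/s


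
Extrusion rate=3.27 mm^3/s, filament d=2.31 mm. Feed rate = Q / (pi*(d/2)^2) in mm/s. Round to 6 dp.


A = pi*(2.31/2)^2 = 4.190963
v = 3.27 / 4.190963 = 0.78025 mm/s


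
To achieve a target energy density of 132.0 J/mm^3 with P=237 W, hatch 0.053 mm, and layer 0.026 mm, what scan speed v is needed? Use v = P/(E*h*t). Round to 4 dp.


v = 237 / (132.0*0.053*0.026) = 1302.9423 mm/s


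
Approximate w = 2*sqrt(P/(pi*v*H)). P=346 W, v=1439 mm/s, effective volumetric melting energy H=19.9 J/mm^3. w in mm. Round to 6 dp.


w = 2*sqrt(346/(pi*1439*19.9)) = 0.124033 mm


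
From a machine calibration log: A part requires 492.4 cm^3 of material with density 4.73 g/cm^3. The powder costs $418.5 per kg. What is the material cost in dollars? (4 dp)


Mass = 492.4*4.73/1000 = 2.329052 kg
Cost = 2.329052 * 418.5 = 974.7083 $


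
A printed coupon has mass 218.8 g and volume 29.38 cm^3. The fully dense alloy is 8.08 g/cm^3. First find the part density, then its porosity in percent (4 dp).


rho_part = 218.8 / 29.38 = 7.44724302 g/cm^3
Porosity = (1 - 7.44724302/8.08)*100 = 7.8312 %


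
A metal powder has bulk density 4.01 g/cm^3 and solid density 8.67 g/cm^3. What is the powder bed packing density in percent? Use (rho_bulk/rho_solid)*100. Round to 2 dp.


Packing = (4.01/8.67)*100 = 46.25 %


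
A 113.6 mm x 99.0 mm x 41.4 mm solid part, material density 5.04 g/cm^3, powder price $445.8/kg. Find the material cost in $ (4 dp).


V = 113.6 * 99.0 * 41.4 = 465600.96 mm^3 = 465.60096 cm^3
Mass = 465.60096 * 5.04 / 1000 = 2.34662884 kg
Cost = 2.34662884 * 445.8 = 1046.1271 $


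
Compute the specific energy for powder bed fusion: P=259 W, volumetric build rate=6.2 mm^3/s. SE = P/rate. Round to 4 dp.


SE = 259 / 6.2 = 41.7742 J/mm^3


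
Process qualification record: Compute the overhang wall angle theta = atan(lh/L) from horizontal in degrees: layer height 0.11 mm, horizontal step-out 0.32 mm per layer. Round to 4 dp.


angle = atan(0.11/0.32) = 18.9704 degrees


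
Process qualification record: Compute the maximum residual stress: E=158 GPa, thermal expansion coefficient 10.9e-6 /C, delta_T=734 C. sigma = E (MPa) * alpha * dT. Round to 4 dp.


sigma = 158*1000 * 10.9e-6 * 734 = 1264.0948 MPa


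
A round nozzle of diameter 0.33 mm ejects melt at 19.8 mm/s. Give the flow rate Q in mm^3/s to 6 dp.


A = pi*(0.33/2)^2 = 0.08552986 mm^2
Q = 0.08552986 * 19.8 = 1.693491 mm^3/s


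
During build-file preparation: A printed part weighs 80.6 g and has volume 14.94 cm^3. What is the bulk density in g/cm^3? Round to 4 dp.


rho = 80.6 / 14.94 = 5.3949 g/cm^3


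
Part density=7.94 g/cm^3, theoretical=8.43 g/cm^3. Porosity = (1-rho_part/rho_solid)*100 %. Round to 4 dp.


Porosity = (1-7.94/8.43)*100 = 5.8126 %


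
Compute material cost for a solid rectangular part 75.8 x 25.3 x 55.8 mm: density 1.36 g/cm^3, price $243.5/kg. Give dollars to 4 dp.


V = 75.8 * 25.3 * 55.8 = 107009.892 mm^3 = 107.009892 cm^3
Mass = 107.009892 * 1.36 / 1000 = 0.14553345 kg
Cost = 0.14553345 * 243.5 = 35.4374 $


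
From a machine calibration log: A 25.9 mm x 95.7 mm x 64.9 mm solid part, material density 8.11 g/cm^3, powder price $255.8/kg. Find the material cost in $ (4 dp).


V = 25.9 * 95.7 * 64.9 = 160863.087 mm^3 = 160.863087 cm^3
Mass = 160.863087 * 8.11 / 1000 = 1.30459964 kg
Cost = 1.30459964 * 255.8 = 333.7166 $


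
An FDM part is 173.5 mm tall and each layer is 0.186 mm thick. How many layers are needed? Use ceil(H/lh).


Layers = ceil(173.5/0.186) = 933


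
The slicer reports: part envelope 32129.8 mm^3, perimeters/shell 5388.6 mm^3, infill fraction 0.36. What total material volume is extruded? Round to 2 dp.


V_infill = (32129.8 - 5388.6) * 0.36 = 9626.83
V_total = 5388.6 + 9626.83 = 15015.43 mm^3


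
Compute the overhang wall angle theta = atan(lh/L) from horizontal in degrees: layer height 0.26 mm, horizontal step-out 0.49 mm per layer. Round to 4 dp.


angle = atan(0.26/0.49) = 27.951 degrees


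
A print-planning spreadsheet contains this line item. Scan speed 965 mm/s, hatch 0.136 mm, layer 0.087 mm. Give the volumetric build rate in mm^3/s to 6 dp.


Rate = 965 * 0.136 * 0.087 = 11.41788 mm^3/s


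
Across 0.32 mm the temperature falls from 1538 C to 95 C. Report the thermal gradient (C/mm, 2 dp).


G = (1538-95)/0.32 = 4509.38 C/mm


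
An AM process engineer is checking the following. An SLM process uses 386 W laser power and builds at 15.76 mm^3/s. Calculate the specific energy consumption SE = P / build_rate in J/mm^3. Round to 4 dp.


SE = 386 / 15.76 = 24.4924 J/mm^3


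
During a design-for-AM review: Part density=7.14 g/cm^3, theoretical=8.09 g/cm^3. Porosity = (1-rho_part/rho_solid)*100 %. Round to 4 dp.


Porosity = (1-7.14/8.09)*100 = 11.7429 %


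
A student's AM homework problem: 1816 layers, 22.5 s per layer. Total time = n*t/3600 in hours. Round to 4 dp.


t = 1816 * 22.5 / 3600 = 11.35 hrs


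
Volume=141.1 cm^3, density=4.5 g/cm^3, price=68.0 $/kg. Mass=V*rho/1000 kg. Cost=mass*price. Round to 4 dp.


Mass = 141.1*4.5/1000 = 0.63495 kg
Cost = 0.63495 * 68.0 = 43.1766 $


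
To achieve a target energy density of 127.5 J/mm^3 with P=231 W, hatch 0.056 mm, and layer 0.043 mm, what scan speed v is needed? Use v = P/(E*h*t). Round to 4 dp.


v = 231 / (127.5*0.056*0.043) = 752.394 mm/s


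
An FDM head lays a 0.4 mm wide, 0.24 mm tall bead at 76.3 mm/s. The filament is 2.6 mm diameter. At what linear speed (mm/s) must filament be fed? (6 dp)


Q = 0.4 * 0.24 * 76.3 = 7.3248 mm^3/s
A_fil = pi*(2.6/2)^2 = 5.30929158 mm^2
v_feed = 7.3248 / 5.30929158 = 1.379619 mm/s


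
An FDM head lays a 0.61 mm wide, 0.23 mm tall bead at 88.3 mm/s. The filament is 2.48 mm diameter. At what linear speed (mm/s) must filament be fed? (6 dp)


Q = 0.61 * 0.23 * 88.3 = 12.38849 mm^3/s
A_fil = pi*(2.48/2)^2 = 4.83051286 mm^2
v_feed = 12.38849 / 4.83051286 = 2.564632 mm/s


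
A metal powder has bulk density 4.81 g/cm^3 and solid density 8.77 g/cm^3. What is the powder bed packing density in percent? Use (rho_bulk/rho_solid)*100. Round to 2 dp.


Packing = (4.81/8.77)*100 = 54.85 %


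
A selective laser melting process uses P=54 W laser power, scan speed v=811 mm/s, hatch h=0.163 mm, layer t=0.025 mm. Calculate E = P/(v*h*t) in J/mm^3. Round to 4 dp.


E = 54 / (811*0.163*0.025) = 16.3397 J/mm^3


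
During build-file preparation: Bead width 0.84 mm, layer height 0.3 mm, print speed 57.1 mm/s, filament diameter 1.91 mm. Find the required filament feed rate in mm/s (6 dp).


Q = 0.84 * 0.3 * 57.1 = 14.3892 mm^3/s
A_fil = pi*(1.91/2)^2 = 2.86521104 mm^2
v_feed = 14.3892 / 2.86521104 = 5.022038 mm/s


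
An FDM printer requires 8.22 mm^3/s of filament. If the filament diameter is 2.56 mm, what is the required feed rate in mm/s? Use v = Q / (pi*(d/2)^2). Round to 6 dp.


A = pi*(2.56/2)^2 = 5.147185
v = 8.22 / 5.147185 = 1.596989 mm/s


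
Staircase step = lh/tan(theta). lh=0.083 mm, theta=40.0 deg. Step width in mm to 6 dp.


step = 0.083 / tan(40.0) = 0.098916 mm


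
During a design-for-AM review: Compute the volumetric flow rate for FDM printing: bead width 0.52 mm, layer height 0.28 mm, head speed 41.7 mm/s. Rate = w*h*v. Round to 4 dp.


Rate = 0.52 * 0.28 * 41.7 = 6.0715 mm^3/s


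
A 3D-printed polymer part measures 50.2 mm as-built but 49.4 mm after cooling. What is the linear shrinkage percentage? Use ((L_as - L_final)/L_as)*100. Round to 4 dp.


Shrinkage = ((50.2-49.4)/50.2)*100 = 1.5936 %


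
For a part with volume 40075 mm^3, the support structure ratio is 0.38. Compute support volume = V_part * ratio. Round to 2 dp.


V_support = 40075 * 0.38 = 15228.5 mm^3


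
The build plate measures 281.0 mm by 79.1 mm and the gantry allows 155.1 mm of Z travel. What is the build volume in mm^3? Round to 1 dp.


V = 281.0 * 79.1 * 155.1 = 3447423.2 mm^3


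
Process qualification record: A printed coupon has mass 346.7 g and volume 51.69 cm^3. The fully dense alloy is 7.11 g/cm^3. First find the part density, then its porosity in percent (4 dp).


rho_part = 346.7 / 51.69 = 6.70729348 g/cm^3
Porosity = (1 - 6.70729348/7.11)*100 = 5.6639 %


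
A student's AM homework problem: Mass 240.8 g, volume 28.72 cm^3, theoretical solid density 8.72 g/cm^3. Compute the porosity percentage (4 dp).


rho_part = 240.8 / 28.72 = 8.38440111 g/cm^3
Porosity = (1 - 8.38440111/8.72)*100 = 3.8486 %


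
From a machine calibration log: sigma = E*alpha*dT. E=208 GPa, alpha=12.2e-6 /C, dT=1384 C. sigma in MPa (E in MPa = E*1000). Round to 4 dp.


sigma = 208*1000 * 12.2e-6 * 1384 = 3512.0384 MPa


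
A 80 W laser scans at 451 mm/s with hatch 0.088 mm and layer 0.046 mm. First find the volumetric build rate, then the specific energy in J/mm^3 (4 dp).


Build rate = 451 * 0.088 * 0.046 = 1.825648 mm^3/s
SE = 80 / 1.825648 = 43.8201 J/mm^3


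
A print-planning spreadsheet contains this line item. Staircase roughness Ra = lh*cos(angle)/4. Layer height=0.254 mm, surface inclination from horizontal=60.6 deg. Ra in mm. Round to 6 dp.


Ra = 0.254 * cos(60.6) / 4 = 0.031172 mm


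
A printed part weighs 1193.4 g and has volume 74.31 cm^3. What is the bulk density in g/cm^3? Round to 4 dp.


rho = 1193.4 / 74.31 = 16.0597 g/cm^3


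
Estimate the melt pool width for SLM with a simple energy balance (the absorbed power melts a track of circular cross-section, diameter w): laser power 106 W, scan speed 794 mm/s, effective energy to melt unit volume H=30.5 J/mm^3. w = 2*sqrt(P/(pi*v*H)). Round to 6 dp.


w = 2*sqrt(106/(pi*794*30.5)) = 0.074653 mm


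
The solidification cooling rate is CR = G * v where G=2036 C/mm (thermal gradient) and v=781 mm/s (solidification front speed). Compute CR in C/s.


CR = 2036 * 781 = 1590116 C/s


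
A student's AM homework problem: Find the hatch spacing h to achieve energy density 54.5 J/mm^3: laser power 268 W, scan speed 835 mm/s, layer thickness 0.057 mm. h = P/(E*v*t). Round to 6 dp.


h = 268 / (54.5*835*0.057) = 0.103318 mm


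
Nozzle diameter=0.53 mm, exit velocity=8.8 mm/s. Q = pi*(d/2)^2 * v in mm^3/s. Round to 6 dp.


A = pi*(0.53/2)^2 = 0.22061834 mm^2
Q = 0.22061834 * 8.8 = 1.941441 mm^3/s


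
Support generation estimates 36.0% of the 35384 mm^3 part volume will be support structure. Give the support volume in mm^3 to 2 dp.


V_support = 35384 * 0.36 = 12738.24 mm^3


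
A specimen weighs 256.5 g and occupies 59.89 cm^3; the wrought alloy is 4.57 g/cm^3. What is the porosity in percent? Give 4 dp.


rho_part = 256.5 / 59.89 = 4.2828519 g/cm^3
Porosity = (1 - 4.2828519/4.57)*100 = 6.2833 %


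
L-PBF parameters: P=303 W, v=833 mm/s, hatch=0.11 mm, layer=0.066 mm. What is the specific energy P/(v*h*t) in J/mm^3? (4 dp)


Build rate = 833 * 0.11 * 0.066 = 6.04758 mm^3/s
SE = 303 / 6.04758 = 50.1027 J/mm^3


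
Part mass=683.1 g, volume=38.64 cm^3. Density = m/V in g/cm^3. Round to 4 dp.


rho = 683.1 / 38.64 = 17.6786 g/cm^3


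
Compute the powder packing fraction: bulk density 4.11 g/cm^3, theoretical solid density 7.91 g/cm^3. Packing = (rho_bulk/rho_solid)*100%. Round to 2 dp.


Packing = (4.11/7.91)*100 = 51.96 %


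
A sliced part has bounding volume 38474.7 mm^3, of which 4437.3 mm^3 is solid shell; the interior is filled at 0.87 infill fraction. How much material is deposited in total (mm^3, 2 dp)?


V_infill = (38474.7 - 4437.3) * 0.87 = 29612.54
V_total = 4437.3 + 29612.54 = 34049.84 mm^3


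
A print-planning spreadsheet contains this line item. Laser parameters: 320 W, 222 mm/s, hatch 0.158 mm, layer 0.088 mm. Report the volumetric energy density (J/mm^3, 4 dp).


E = 320 / (222*0.158*0.088) = 103.671 J/mm^3


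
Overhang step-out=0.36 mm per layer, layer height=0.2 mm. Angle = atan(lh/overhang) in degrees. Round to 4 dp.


angle = atan(0.2/0.36) = 29.0546 degrees


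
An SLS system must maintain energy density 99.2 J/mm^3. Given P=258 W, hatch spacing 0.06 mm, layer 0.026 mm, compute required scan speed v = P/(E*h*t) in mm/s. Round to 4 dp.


v = 258 / (99.2*0.06*0.026) = 1667.1836 mm/s


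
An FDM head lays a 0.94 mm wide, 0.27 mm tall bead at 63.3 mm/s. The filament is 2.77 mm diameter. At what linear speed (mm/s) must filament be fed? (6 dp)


Q = 0.94 * 0.27 * 63.3 = 16.06554 mm^3/s
A_fil = pi*(2.77/2)^2 = 6.02628157 mm^2
v_feed = 16.06554 / 6.02628157 = 2.665913 mm/s


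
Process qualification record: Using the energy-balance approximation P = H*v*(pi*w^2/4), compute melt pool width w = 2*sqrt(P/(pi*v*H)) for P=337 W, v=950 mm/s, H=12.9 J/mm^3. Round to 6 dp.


w = 2*sqrt(337/(pi*950*12.9)) = 0.187117 mm


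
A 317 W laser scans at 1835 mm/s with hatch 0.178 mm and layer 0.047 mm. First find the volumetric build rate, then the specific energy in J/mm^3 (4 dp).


Build rate = 1835 * 0.178 * 0.047 = 15.35161 mm^3/s
SE = 317 / 15.35161 = 20.6493 J/mm^3


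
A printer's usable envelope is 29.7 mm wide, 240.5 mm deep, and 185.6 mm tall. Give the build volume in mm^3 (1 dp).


V = 29.7 * 240.5 * 185.6 = 1325713.0 mm^3


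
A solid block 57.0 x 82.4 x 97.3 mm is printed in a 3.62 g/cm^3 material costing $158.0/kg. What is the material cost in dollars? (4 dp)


V = 57.0 * 82.4 * 97.3 = 456998.64 mm^3 = 456.99864 cm^3
Mass = 456.99864 * 3.62 / 1000 = 1.65433508 kg
Cost = 1.65433508 * 158.0 = 261.3849 $


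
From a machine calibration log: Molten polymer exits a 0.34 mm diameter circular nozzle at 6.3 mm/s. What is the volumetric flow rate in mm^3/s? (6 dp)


A = pi*(0.34/2)^2 = 0.09079203 mm^2
Q = 0.09079203 * 6.3 = 0.57199 mm^3/s


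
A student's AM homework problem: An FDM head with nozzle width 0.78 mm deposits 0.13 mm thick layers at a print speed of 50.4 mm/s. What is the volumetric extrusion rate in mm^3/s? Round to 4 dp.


Rate = 0.78 * 0.13 * 50.4 = 5.1106 mm^3/s


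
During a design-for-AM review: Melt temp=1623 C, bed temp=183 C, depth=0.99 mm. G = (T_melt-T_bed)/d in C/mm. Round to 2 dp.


G = (1623-183)/0.99 = 1454.55 C/mm


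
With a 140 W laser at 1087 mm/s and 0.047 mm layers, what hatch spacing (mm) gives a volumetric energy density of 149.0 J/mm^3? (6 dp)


h = 140 / (149.0*1087*0.047) = 0.018391 mm


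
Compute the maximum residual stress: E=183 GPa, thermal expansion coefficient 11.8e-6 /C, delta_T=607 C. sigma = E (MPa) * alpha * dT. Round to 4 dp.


sigma = 183*1000 * 11.8e-6 * 607 = 1310.7558 MPa


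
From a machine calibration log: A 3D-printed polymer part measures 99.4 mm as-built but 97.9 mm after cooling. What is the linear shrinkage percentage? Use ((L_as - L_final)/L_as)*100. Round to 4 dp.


Shrinkage = ((99.4-97.9)/99.4)*100 = 1.5091 %


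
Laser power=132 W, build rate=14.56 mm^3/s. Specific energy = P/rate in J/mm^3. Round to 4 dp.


SE = 132 / 14.56 = 9.0659 J/mm^3


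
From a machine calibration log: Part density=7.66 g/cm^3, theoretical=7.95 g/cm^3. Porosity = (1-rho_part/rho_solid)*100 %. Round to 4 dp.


Porosity = (1-7.66/7.95)*100 = 3.6478 %


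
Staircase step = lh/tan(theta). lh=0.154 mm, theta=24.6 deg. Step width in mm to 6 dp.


step = 0.154 / tan(24.6) = 0.336365 mm


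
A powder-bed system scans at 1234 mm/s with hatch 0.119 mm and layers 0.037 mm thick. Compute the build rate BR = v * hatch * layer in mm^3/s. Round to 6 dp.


Rate = 1234 * 0.119 * 0.037 = 5.433302 mm^3/s


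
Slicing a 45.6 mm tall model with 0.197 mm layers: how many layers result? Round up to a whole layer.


Layers = ceil(45.6/0.197) = 232


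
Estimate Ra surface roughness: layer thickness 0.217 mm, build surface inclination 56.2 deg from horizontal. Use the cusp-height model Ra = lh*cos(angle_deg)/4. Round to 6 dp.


Ra = 0.217 * cos(56.2) / 4 = 0.030179 mm


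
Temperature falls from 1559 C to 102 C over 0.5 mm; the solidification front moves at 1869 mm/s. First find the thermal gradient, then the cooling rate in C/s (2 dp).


G = (1559-102)/0.5 = 2914.0 C/mm
CR = 2914.0 * 1869 = 5446266.0 C/s


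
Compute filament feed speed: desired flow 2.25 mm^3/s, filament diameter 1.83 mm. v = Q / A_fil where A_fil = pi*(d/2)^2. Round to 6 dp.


A = pi*(1.83/2)^2 = 2.63022
v = 2.25 / 2.63022 = 0.855442 mm/s


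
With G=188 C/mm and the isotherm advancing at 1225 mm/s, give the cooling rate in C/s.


CR = 188 * 1225 = 230300 C/s


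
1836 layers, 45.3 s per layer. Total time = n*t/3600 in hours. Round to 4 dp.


t = 1836 * 45.3 / 3600 = 23.103 hrs


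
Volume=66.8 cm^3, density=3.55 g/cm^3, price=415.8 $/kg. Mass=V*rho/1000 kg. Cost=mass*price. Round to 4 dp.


Mass = 66.8*3.55/1000 = 0.23714 kg
Cost = 0.23714 * 415.8 = 98.6028 $


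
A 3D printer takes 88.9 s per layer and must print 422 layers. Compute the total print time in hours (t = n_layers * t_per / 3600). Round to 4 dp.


t = 422 * 88.9 / 3600 = 10.4211 hrs


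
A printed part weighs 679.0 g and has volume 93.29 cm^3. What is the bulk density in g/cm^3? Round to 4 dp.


rho = 679.0 / 93.29 = 7.2784 g/cm^3


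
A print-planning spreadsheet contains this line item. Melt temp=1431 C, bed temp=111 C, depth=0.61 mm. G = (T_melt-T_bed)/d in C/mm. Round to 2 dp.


G = (1431-111)/0.61 = 2163.93 C/mm


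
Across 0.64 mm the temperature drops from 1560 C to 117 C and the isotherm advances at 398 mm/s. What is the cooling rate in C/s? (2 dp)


G = (1560-117)/0.64 = 2254.6875 C/mm
CR = 2254.6875 * 398 = 897365.63 C/s


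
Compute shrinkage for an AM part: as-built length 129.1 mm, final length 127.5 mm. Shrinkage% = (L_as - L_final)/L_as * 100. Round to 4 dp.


Shrinkage = ((129.1-127.5)/129.1)*100 = 1.2393 %


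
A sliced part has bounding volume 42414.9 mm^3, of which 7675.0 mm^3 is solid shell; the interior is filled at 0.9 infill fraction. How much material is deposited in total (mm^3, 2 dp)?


V_infill = (42414.9 - 7675.0) * 0.9 = 31265.91
V_total = 7675.0 + 31265.91 = 38940.91 mm^3


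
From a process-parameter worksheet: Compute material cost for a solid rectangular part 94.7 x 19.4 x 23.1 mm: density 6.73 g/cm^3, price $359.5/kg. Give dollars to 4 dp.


V = 94.7 * 19.4 * 23.1 = 42438.858 mm^3 = 42.438858 cm^3
Mass = 42.438858 * 6.73 / 1000 = 0.28561351 kg
Cost = 0.28561351 * 359.5 = 102.6781 $
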